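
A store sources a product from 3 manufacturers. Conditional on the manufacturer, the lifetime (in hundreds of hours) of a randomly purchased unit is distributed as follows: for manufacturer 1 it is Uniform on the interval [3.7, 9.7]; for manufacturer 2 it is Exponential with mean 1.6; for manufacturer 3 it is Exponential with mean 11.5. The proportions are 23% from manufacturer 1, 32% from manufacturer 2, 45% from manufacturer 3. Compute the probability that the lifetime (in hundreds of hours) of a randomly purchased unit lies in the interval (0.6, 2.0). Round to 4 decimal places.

0.1772

Conditional on each manufacturer, P(0.6 < X < 2.0): 1: 0; 2: 0.400784; 3: 0.108794.
By total probability, P(0.6 < X < 2.0) = 0.23·0 + 0.32·0.400784 + 0.45·0.108794 = 0.177208.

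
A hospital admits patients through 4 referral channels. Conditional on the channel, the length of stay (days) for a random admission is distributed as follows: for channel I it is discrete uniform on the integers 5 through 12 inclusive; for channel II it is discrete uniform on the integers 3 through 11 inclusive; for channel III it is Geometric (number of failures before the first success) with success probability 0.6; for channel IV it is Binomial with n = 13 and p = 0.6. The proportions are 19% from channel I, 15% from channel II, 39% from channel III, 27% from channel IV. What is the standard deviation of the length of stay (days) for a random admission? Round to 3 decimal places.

Per component, I: μ=8.5, E[X²]=77.5; II: μ=7, E[X²]=55.6667; III: μ=0.666667, E[X²]=1.55556; IV: μ=7.8, E[X²]=63.96.
E[X] = 0.19·8.5 + 0.15·7 + 0.39·0.666667 + 0.27·7.8 = 5.031.
E[X²] = 0.19·77.5 + 0.15·55.6667 + 0.39·1.55556 + 0.27·63.96 = 40.9509.
Var(X) = E[X²] − (E[X])² = 40.9509 − 25.311 = 15.6399.
SD(X) = √15.6399 = 3.95473.

3.955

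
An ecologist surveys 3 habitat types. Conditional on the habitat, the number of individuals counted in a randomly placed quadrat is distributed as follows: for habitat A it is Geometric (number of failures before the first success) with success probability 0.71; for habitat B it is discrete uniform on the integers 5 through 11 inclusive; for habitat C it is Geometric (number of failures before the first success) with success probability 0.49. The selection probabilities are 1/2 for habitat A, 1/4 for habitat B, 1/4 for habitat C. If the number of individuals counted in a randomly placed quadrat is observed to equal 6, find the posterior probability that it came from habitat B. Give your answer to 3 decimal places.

0.938

Likelihoods P(X=6 | ·): A: 0.000422325; B: 0.142857; C: 0.00862218.
Posterior ∝ prior × likelihood. Numerator for B: 0.25·0.142857 = 0.0357143.
Normalizing constant: 0.5·0.000422325 + 0.25·0.142857 + 0.25·0.00862218 = 0.038081.
P(B | observation) = 0.0357143 / 0.038081 = 0.937851.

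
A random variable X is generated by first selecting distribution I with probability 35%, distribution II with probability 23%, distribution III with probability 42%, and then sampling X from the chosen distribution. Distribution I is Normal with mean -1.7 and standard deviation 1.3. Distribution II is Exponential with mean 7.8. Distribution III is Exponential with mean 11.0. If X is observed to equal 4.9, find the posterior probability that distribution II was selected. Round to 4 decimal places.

0.3915

Likelihoods f(4.9 | ·): I: 7.76184e-07; II: 0.0684037; III: 0.0582303.
Posterior ∝ prior × likelihood. Numerator for II: 0.23·0.0684037 = 0.0157328.
Normalizing constant: 0.35·7.76184e-07 + 0.23·0.0684037 + 0.42·0.0582303 = 0.0401898.
P(II | observation) = 0.0157328 / 0.0401898 = 0.391463.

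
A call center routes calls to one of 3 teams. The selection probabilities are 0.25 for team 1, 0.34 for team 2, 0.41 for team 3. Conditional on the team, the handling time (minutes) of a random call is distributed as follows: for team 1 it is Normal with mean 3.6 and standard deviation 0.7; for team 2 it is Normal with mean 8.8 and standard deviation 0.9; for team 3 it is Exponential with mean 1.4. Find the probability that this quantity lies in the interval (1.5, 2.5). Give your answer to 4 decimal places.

Conditional on each team, P(1.5 < X < 2.5): 1: 0.0566917; 2: 1.27953e-12; 3: 0.174842.
By total probability, P(1.5 < X < 2.5) = 0.25·0.0566917 + 0.34·1.27953e-12 + 0.41·0.174842 = 0.085858.

0.0859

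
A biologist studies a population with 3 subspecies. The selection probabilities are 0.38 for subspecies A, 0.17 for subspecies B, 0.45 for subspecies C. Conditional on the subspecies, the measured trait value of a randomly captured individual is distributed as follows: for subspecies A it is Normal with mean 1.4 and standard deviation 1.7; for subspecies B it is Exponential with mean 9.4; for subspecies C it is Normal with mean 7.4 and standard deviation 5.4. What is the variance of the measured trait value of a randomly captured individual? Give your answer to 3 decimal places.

Per component, A: μ=1.4, E[X²]=4.85; B: μ=9.4, E[X²]=176.72; C: μ=7.4, E[X²]=83.92.
E[X] = 0.38·1.4 + 0.17·9.4 + 0.45·7.4 = 5.46.
E[X²] = 0.38·4.85 + 0.17·176.72 + 0.45·83.92 = 69.6494.
Var(X) = E[X²] − (E[X])² = 69.6494 − 29.8116 = 39.8378.

39.838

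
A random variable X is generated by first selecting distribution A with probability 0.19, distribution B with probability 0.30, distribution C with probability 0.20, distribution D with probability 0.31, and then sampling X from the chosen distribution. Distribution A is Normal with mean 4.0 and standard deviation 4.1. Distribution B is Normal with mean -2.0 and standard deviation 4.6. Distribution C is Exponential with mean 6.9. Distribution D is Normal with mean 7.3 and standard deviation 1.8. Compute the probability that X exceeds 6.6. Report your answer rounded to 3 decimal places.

0.338

Conditional on each component, P(X > 6.6): A: 0.262993; B: 0.0307721; C: 0.384227; D: 0.651321.
By total probability, P(X > 6.6) = 0.19·0.262993 + 0.3·0.0307721 + 0.2·0.384227 + 0.31·0.651321 = 0.337955.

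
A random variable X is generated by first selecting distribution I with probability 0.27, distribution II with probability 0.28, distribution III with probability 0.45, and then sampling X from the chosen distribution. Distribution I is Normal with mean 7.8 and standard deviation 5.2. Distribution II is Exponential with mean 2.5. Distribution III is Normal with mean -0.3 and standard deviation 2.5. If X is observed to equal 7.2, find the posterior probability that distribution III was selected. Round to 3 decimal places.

0.029

Likelihoods f(7.2 | ·): I: 0.0762107; II: 0.0224539; III: 0.00177274.
Posterior ∝ prior × likelihood. Numerator for III: 0.45·0.00177274 = 0.000797733.
Normalizing constant: 0.27·0.0762107 + 0.28·0.0224539 + 0.45·0.00177274 = 0.0276617.
P(III | observation) = 0.000797733 / 0.0276617 = 0.0288389.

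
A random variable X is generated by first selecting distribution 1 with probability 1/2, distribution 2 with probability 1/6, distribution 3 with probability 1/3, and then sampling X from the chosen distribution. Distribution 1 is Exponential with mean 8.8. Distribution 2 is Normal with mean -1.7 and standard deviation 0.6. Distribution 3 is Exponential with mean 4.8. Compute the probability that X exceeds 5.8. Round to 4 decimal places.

Conditional on each component, P(X > 5.8): 1: 0.517321; 2: 0; 3: 0.298695.
By total probability, P(X > 5.8) = 0.5·0.517321 + 0.166667·0 + 0.333333·0.298695 = 0.358226.

0.3582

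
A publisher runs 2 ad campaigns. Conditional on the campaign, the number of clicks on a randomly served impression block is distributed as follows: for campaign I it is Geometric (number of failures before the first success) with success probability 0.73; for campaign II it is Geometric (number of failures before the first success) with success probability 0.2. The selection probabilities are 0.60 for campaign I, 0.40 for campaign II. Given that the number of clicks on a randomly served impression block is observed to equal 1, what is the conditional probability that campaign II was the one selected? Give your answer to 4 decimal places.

Likelihoods P(X=1 | ·): I: 0.1971; II: 0.16.
Posterior ∝ prior × likelihood. Numerator for II: 0.4·0.16 = 0.064.
Normalizing constant: 0.6·0.1971 + 0.4·0.16 = 0.18226.
P(II | observation) = 0.064 / 0.18226 = 0.351147.

0.3511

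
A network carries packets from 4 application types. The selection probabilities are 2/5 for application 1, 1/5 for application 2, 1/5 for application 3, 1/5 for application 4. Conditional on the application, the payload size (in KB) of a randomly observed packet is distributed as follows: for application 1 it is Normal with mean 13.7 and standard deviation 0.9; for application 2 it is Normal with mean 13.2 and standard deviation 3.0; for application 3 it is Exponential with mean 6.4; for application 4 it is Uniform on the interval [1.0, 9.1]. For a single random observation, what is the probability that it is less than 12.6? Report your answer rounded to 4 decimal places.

0.5005

Conditional on each application, P(X < 12.6): 1: 0.110812; 2: 0.42074; 3: 0.860369; 4: 1.
By total probability, P(X < 12.6) = 0.4·0.110812 + 0.2·0.42074 + 0.2·0.860369 + 0.2·1 = 0.500547.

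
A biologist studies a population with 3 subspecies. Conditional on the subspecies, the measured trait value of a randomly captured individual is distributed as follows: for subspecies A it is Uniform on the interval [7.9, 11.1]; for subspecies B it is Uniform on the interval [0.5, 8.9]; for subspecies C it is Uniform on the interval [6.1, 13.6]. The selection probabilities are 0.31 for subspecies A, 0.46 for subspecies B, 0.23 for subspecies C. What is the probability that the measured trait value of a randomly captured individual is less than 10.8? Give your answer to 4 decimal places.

Conditional on each subspecies, P(X < 10.8): A: 0.90625; B: 1; C: 0.626667.
By total probability, P(X < 10.8) = 0.31·0.90625 + 0.46·1 + 0.23·0.626667 = 0.885071.

0.8851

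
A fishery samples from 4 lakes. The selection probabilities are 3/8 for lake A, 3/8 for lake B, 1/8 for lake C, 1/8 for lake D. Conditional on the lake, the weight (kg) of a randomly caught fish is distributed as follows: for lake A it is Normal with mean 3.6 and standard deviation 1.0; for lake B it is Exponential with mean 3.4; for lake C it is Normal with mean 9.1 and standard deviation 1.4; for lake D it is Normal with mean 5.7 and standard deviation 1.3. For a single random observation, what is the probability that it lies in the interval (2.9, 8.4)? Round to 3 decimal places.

0.572

Conditional on each lake, P(2.9 < X < 8.4): A: 0.758036; B: 0.341625; C: 0.308533; D: 0.96547.
By total probability, P(2.9 < X < 8.4) = 0.375·0.758036 + 0.375·0.341625 + 0.125·0.308533 + 0.125·0.96547 = 0.571623.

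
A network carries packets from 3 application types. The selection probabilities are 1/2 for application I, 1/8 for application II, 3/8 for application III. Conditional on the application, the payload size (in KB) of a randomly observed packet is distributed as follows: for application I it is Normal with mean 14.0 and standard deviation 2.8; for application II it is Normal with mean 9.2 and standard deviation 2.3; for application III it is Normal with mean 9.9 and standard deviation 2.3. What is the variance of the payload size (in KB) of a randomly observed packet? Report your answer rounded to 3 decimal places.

11.180

Per component, I: μ=14, E[X²]=203.84; II: μ=9.2, E[X²]=89.93; III: μ=9.9, E[X²]=103.3.
E[X] = 0.5·14 + 0.125·9.2 + 0.375·9.9 = 11.8625.
E[X²] = 0.5·203.84 + 0.125·89.93 + 0.375·103.3 = 151.899.
Var(X) = E[X²] − (E[X])² = 151.899 − 140.719 = 11.1798.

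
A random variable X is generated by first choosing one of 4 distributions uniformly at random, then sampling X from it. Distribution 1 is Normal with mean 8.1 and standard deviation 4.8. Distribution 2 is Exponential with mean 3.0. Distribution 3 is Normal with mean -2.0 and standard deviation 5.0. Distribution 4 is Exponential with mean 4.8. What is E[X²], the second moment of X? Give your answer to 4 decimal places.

45.4325

For each component E[X²] = Var + (mean)², giving 1: 88.65; 2: 18; 3: 29; 4: 46.08.
Overall E[X²] = 0.25·88.65 + 0.25·18 + 0.25·29 + 0.25·46.08 = 45.4325.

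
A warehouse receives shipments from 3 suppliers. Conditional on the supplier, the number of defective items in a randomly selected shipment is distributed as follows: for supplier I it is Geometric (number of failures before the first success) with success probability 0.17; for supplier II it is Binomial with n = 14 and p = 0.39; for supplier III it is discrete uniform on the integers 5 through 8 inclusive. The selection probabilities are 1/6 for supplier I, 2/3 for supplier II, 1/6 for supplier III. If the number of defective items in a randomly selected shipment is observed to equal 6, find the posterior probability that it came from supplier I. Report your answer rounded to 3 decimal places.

Likelihoods P(X=6 | ·): I: 0.0555799; II: 0.202573; III: 0.25.
Posterior ∝ prior × likelihood. Numerator for I: 0.166667·0.0555799 = 0.00926331.
Normalizing constant: 0.166667·0.0555799 + 0.666667·0.202573 + 0.166667·0.25 = 0.185979.
P(I | observation) = 0.00926331 / 0.185979 = 0.0498085.

0.050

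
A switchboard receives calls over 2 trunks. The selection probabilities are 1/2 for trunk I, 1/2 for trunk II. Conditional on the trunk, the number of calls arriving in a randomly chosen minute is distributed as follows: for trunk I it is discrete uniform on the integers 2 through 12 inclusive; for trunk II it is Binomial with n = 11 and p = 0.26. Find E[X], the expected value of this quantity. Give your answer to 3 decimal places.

Component means — I: 7; II: 2.86.
E[X] = 0.5·7 + 0.5·2.86 = 4.93.

4.930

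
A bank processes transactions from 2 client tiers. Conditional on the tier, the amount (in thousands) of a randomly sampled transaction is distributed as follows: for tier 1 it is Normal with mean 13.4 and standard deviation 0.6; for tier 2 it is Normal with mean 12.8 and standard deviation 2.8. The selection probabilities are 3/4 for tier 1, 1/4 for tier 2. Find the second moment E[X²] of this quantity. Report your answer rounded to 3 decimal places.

177.860

For each component E[X²] = Var + (mean)², giving 1: 179.92; 2: 171.68.
Overall E[X²] = 0.75·179.92 + 0.25·171.68 = 177.86.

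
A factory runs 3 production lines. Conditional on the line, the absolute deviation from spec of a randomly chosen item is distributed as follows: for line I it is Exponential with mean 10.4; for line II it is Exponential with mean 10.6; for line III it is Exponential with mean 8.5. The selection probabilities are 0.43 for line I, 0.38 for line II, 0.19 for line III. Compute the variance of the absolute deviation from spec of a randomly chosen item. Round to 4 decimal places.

Per component, I: μ=10.4, E[X²]=216.32; II: μ=10.6, E[X²]=224.72; III: μ=8.5, E[X²]=144.5.
E[X] = 0.43·10.4 + 0.38·10.6 + 0.19·8.5 = 10.115.
E[X²] = 0.43·216.32 + 0.38·224.72 + 0.19·144.5 = 205.866.
Var(X) = E[X²] − (E[X])² = 205.866 − 102.313 = 103.553.

103.5530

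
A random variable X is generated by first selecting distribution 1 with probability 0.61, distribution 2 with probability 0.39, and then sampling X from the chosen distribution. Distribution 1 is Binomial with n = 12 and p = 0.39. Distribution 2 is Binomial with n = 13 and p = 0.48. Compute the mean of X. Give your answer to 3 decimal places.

Component means — 1: 4.68; 2: 6.24.
E[X] = 0.61·4.68 + 0.39·6.24 = 5.2884.

5.288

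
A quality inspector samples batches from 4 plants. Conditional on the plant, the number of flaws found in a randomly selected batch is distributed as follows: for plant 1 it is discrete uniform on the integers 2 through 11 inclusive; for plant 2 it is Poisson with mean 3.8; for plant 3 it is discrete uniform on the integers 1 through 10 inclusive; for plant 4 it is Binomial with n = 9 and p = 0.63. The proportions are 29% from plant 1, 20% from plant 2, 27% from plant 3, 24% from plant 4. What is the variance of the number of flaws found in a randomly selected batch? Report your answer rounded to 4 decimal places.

6.7583

Per component, 1: μ=6.5, E[X²]=50.5; 2: μ=3.8, E[X²]=18.24; 3: μ=5.5, E[X²]=38.5; 4: μ=5.67, E[X²]=34.2468.
E[X] = 0.29·6.5 + 0.2·3.8 + 0.27·5.5 + 0.24·5.67 = 5.4908.
E[X²] = 0.29·50.5 + 0.2·18.24 + 0.27·38.5 + 0.24·34.2468 = 36.9072.
Var(X) = E[X²] − (E[X])² = 36.9072 − 30.1489 = 6.75835.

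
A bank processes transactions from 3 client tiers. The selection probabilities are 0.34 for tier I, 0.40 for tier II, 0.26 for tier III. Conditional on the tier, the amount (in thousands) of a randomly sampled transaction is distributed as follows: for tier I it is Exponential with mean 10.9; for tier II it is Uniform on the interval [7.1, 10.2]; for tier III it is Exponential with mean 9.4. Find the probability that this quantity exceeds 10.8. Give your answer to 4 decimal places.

0.2086

Conditional on each tier, P(X > 10.8): I: 0.37127; II: 0; III: 0.316974.
By total probability, P(X > 10.8) = 0.34·0.37127 + 0.4·0 + 0.26·0.316974 = 0.208645.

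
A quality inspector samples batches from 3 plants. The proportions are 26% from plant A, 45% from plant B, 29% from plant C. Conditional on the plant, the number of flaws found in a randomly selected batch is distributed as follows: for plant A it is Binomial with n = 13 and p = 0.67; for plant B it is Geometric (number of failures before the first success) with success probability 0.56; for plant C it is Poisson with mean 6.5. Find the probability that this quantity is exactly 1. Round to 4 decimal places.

0.1137

Conditional on each plant, P(X = 1): A: 1.45273e-05; B: 0.2464; C: 0.00977235.
By total probability, P(X = 1) = 0.26·1.45273e-05 + 0.45·0.2464 + 0.29·0.00977235 = 0.113718.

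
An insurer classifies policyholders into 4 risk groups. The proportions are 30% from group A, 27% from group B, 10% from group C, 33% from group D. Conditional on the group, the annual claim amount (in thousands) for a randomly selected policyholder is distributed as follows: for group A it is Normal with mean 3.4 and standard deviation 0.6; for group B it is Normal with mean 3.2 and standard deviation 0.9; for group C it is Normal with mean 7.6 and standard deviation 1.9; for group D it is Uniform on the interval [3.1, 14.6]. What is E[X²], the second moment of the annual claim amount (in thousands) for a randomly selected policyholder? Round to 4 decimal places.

For each component E[X²] = Var + (mean)², giving A: 11.92; B: 11.05; C: 61.37; D: 89.3433.
Overall E[X²] = 0.3·11.92 + 0.27·11.05 + 0.1·61.37 + 0.33·89.3433 = 42.1798.

42.1798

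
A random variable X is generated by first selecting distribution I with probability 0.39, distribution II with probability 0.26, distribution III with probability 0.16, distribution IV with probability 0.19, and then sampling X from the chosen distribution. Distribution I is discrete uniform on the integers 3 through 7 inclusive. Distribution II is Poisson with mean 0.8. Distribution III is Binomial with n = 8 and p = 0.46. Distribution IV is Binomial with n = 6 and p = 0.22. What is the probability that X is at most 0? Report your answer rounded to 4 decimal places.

Conditional on each component, P(X ≤ 0): I: 0; II: 0.449329; III: 0.0072302; IV: 0.2252.
By total probability, P(X ≤ 0) = 0.39·0 + 0.26·0.449329 + 0.16·0.0072302 + 0.19·0.2252 = 0.16077.

0.1608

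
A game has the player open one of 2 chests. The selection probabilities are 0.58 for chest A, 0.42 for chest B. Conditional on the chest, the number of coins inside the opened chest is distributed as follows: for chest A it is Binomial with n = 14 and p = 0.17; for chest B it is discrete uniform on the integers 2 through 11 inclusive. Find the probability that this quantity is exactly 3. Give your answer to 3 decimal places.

0.176

Conditional on each chest, P(X = 3): A: 0.230307; B: 0.1.
By total probability, P(X = 3) = 0.58·0.230307 + 0.42·0.1 = 0.175578.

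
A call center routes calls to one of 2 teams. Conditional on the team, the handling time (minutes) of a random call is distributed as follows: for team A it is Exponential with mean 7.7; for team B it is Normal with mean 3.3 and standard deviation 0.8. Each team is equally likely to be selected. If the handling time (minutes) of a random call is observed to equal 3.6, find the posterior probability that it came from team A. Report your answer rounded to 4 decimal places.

0.1490

Likelihoods f(3.6 | ·): A: 0.0813697; B: 0.464819.
Posterior ∝ prior × likelihood. Numerator for A: 0.5·0.0813697 = 0.0406848.
Normalizing constant: 0.5·0.0813697 + 0.5·0.464819 = 0.273094.
P(A | observation) = 0.0406848 / 0.273094 = 0.148977.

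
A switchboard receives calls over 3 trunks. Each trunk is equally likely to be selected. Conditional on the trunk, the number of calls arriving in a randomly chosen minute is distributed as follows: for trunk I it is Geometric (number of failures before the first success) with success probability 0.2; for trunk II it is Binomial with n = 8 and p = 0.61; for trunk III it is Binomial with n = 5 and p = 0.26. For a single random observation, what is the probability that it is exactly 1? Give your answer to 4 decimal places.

Conditional on each trunk, P(X = 1): I: 0.16; II: 0.00669687; III: 0.389825.
By total probability, P(X = 1) = 0.333333·0.16 + 0.333333·0.00669687 + 0.333333·0.389825 = 0.185507.

0.1855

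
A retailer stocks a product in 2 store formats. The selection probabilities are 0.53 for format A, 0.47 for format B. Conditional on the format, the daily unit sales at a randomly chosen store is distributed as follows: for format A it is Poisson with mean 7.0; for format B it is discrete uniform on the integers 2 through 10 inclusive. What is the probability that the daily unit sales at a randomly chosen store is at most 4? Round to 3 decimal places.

0.248

Conditional on each format, P(X ≤ 4): A: 0.172992; B: 0.333333.
By total probability, P(X ≤ 4) = 0.53·0.172992 + 0.47·0.333333 = 0.248352.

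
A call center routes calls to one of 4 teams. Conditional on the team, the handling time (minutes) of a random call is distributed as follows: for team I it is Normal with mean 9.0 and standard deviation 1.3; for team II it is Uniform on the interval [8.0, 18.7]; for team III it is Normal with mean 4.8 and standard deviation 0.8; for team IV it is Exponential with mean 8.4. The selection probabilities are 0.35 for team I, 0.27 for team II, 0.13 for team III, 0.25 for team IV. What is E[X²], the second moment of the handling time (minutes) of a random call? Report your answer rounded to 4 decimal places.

For each component E[X²] = Var + (mean)², giving I: 82.69; II: 187.763; III: 23.68; IV: 141.12.
Overall E[X²] = 0.35·82.69 + 0.27·187.763 + 0.13·23.68 + 0.25·141.12 = 117.996.

117.9960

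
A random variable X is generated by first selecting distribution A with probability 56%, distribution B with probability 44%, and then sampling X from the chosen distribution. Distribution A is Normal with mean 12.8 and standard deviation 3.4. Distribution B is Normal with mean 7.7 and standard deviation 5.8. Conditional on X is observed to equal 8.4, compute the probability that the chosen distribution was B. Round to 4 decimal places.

0.5137

Likelihoods f(8.4 | ·): A: 0.0507886; B: 0.068284.
Posterior ∝ prior × likelihood. Numerator for B: 0.44·0.068284 = 0.030045.
Normalizing constant: 0.56·0.0507886 + 0.44·0.068284 = 0.0584866.
P(B | observation) = 0.030045 / 0.0584866 = 0.513707.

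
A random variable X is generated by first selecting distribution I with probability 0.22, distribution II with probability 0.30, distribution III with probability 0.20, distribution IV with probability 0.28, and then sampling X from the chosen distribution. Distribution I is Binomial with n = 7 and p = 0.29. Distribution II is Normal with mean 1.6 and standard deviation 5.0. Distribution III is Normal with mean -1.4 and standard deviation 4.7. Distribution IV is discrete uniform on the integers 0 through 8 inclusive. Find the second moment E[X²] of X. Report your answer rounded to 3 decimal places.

For each component E[X²] = Var + (mean)², giving I: 5.5622; II: 27.56; III: 24.05; IV: 22.6667.
Overall E[X²] = 0.22·5.5622 + 0.3·27.56 + 0.2·24.05 + 0.28·22.6667 = 20.6484.

20.648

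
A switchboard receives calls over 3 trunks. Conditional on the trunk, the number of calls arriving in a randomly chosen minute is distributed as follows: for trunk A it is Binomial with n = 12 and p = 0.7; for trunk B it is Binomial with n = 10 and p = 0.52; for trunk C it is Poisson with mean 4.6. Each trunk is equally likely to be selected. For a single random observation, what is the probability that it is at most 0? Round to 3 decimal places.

Conditional on each trunk, P(X ≤ 0): A: 5.31441e-07; B: 0.000649251; C: 0.0100518.
By total probability, P(X ≤ 0) = 0.333333·5.31441e-07 + 0.333333·0.000649251 + 0.333333·0.0100518 = 0.00356721.

0.004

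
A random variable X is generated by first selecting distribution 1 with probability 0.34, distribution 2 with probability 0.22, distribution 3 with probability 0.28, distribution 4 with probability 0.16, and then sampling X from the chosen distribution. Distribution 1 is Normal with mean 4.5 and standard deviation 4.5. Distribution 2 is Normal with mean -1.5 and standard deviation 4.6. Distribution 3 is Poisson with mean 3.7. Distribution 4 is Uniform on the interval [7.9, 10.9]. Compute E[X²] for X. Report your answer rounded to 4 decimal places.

38.0470

For each component E[X²] = Var + (mean)², giving 1: 40.5; 2: 23.41; 3: 17.39; 4: 89.11.
Overall E[X²] = 0.34·40.5 + 0.22·23.41 + 0.28·17.39 + 0.16·89.11 = 38.047.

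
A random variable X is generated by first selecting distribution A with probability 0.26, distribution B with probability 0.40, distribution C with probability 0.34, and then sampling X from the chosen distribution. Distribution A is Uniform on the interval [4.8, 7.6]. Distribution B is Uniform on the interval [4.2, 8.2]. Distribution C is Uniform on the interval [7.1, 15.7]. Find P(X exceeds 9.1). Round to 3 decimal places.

0.261

Conditional on each component, P(X > 9.1): A: 0; B: 0; C: 0.767442.
By total probability, P(X > 9.1) = 0.26·0 + 0.4·0 + 0.34·0.767442 = 0.26093.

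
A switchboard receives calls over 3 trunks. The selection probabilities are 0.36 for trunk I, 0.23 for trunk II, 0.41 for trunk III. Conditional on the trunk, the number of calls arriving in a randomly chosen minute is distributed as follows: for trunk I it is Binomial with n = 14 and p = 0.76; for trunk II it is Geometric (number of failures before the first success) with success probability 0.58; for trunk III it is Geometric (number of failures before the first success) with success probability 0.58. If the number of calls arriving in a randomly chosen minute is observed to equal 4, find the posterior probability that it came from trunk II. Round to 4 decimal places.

Likelihoods P(X=4 | ·): I: 0.000211739; II: 0.0180478; III: 0.0180478.
Posterior ∝ prior × likelihood. Numerator for II: 0.23·0.0180478 = 0.004151.
Normalizing constant: 0.36·0.000211739 + 0.23·0.0180478 + 0.41·0.0180478 = 0.0116268.
P(II | observation) = 0.004151 / 0.0116268 = 0.357019.

0.3570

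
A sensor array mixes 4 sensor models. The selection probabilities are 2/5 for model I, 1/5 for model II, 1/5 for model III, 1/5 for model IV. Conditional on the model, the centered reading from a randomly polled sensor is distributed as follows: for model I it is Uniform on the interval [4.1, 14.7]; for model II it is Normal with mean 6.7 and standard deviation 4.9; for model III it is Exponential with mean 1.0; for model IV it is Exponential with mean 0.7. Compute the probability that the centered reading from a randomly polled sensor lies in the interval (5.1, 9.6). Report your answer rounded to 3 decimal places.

Conditional on each model, P(5.1 < X < 9.6): I: 0.424528; II: 0.351009; III: 0.00602902; IV: 0.000684152.
By total probability, P(5.1 < X < 9.6) = 0.4·0.424528 + 0.2·0.351009 + 0.2·0.00602902 + 0.2·0.000684152 = 0.241356.

0.241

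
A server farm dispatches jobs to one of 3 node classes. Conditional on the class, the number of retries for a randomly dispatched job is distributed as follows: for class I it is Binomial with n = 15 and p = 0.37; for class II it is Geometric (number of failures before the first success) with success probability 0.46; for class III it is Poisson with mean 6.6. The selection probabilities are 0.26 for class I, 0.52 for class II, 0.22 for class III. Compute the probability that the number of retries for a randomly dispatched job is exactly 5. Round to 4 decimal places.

Conditional on each class, P(X = 5): I: 0.205102; II: 0.0211216; III: 0.141969.
By total probability, P(X = 5) = 0.26·0.205102 + 0.52·0.0211216 + 0.22·0.141969 = 0.095543.

0.0955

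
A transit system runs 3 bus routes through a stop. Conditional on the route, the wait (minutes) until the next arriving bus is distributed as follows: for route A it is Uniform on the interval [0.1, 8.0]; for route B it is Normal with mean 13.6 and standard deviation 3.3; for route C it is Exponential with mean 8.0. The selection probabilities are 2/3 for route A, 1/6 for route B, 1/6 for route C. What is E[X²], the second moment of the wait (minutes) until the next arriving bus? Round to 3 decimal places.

68.377

For each component E[X²] = Var + (mean)², giving A: 21.6033; B: 195.85; C: 128.
Overall E[X²] = 0.666667·21.6033 + 0.166667·195.85 + 0.166667·128 = 68.3772.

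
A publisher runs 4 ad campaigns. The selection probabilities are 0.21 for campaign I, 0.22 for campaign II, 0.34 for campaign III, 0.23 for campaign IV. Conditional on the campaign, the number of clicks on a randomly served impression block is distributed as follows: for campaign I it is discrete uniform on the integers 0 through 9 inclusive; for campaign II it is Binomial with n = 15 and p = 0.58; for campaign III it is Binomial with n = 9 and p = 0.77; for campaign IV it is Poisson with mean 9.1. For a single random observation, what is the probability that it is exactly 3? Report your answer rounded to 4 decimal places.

0.0267

Conditional on each campaign, P(X = 3): I: 0.1; II: 0.00267477; III: 0.00567699; IV: 0.0140247.
By total probability, P(X = 3) = 0.21·0.1 + 0.22·0.00267477 + 0.34·0.00567699 + 0.23·0.0140247 = 0.0267443.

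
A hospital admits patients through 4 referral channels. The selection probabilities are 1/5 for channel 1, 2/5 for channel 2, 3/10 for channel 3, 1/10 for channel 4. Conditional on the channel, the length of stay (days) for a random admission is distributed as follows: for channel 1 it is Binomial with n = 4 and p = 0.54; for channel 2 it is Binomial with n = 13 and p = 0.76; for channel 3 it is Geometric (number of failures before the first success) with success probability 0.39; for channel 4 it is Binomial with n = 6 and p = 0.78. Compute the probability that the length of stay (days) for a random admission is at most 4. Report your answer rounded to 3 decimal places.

0.514

Conditional on each channel, P(X ≤ 4): 1: 1; 2: 0.000717002; 3: 0.91554; 4: 0.393693.
By total probability, P(X ≤ 4) = 0.2·1 + 0.4·0.000717002 + 0.3·0.91554 + 0.1·0.393693 = 0.514318.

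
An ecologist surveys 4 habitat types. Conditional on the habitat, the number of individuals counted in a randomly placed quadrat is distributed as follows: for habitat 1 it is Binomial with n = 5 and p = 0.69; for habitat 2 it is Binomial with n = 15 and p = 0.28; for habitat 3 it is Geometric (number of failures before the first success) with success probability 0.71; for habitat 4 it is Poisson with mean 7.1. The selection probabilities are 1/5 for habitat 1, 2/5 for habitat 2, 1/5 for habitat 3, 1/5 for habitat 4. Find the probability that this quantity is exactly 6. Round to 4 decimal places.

0.0796

Conditional on each habitat, P(X = 6): 1: 0; 2: 0.125414; 3: 0.000422325; 4: 0.1468.
By total probability, P(X = 6) = 0.2·0 + 0.4·0.125414 + 0.2·0.000422325 + 0.2·0.1468 = 0.07961.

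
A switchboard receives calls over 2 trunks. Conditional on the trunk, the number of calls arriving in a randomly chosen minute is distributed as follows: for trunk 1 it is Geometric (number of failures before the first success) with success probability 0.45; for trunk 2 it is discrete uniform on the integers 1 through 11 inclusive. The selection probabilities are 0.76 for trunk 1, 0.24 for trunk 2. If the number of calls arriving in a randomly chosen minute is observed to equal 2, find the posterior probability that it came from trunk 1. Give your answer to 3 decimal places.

0.826

Likelihoods P(X=2 | ·): 1: 0.136125; 2: 0.0909091.
Posterior ∝ prior × likelihood. Numerator for 1: 0.76·0.136125 = 0.103455.
Normalizing constant: 0.76·0.136125 + 0.24·0.0909091 = 0.125273.
P(1 | observation) = 0.103455 / 0.125273 = 0.825835.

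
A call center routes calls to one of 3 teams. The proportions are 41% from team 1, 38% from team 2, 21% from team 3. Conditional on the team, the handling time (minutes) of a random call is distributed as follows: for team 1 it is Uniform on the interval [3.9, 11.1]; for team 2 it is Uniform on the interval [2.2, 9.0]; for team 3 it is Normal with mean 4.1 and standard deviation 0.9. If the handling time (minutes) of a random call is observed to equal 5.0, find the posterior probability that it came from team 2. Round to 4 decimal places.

Likelihoods f(5.0 | ·): 1: 0.138889; 2: 0.147059; 3: 0.268856.
Posterior ∝ prior × likelihood. Numerator for 2: 0.38·0.147059 = 0.0558824.
Normalizing constant: 0.41·0.138889 + 0.38·0.147059 + 0.21·0.268856 = 0.169287.
P(2 | observation) = 0.0558824 / 0.169287 = 0.330105.

0.3301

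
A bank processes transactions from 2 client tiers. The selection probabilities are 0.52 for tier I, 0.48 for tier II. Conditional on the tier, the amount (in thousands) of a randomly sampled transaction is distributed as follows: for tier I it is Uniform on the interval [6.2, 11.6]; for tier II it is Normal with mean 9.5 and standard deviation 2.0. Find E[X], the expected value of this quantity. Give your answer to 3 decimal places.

Component means — I: 8.9; II: 9.5.
E[X] = 0.52·8.9 + 0.48·9.5 = 9.188.

9.188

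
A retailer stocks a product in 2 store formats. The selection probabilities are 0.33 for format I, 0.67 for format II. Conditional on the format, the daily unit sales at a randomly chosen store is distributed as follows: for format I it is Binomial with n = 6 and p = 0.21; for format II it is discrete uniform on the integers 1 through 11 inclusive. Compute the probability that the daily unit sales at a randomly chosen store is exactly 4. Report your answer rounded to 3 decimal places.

0.067

Conditional on each format, P(X = 4): I: 0.0182063; II: 0.0909091.
By total probability, P(X = 4) = 0.33·0.0182063 + 0.67·0.0909091 = 0.0669172.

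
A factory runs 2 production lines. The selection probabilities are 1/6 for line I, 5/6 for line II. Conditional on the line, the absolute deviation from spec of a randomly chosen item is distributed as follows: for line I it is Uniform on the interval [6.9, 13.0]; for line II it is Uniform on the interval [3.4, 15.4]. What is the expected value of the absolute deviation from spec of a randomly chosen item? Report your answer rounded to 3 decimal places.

9.492

Component means — I: 9.95; II: 9.4.
E[X] = 0.166667·9.95 + 0.833333·9.4 = 9.49167.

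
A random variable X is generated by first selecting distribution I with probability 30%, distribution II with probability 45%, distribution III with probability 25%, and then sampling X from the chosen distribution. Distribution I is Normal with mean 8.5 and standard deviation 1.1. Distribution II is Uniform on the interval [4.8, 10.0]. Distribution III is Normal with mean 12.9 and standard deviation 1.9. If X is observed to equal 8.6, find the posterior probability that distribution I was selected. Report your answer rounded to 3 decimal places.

0.545

Likelihoods f(8.6 | ·): I: 0.361179; II: 0.192308; III: 0.0162164.
Posterior ∝ prior × likelihood. Numerator for I: 0.3·0.361179 = 0.108354.
Normalizing constant: 0.3·0.361179 + 0.45·0.192308 + 0.25·0.0162164 = 0.198946.
P(I | observation) = 0.108354 / 0.198946 = 0.544638.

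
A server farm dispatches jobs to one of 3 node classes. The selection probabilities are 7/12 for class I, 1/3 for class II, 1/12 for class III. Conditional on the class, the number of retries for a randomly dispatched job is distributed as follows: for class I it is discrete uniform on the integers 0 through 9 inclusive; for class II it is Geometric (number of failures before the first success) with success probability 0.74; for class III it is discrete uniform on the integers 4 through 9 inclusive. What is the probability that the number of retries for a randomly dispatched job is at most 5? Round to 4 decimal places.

0.7110

Conditional on each class, P(X ≤ 5): I: 0.6; II: 0.999691; III: 0.333333.
By total probability, P(X ≤ 5) = 0.583333·0.6 + 0.333333·0.999691 + 0.0833333·0.333333 = 0.711008.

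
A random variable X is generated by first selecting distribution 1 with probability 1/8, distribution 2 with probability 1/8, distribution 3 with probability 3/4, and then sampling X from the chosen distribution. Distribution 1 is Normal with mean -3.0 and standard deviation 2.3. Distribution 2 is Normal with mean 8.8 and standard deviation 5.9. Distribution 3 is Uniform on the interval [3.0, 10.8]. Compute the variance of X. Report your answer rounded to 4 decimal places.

20.5175

Per component, 1: μ=-3, E[X²]=14.29; 2: μ=8.8, E[X²]=112.25; 3: μ=6.9, E[X²]=52.68.
E[X] = 0.125·-3 + 0.125·8.8 + 0.75·6.9 = 5.9.
E[X²] = 0.125·14.29 + 0.125·112.25 + 0.75·52.68 = 55.3275.
Var(X) = E[X²] − (E[X])² = 55.3275 − 34.81 = 20.5175.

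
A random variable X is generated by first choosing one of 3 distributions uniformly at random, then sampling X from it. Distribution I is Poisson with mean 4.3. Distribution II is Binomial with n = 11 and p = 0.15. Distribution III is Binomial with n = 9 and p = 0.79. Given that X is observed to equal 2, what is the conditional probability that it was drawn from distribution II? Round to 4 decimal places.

Likelihoods P(X=2 | ·): I: 0.125441; II: 0.286626; III: 0.000404661.
Posterior ∝ prior × likelihood. Numerator for II: 0.333333·0.286626 = 0.095542.
Normalizing constant: 0.333333·0.125441 + 0.333333·0.286626 + 0.333333·0.000404661 = 0.137491.
P(II | observation) = 0.095542 / 0.137491 = 0.694898.

0.6949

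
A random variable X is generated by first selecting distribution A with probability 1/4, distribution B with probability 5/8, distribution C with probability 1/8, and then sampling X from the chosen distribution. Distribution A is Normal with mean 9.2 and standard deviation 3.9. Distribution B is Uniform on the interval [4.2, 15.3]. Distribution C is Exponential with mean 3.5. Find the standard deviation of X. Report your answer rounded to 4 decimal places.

Per component, A: μ=9.2, E[X²]=99.85; B: μ=9.75, E[X²]=105.33; C: μ=3.5, E[X²]=24.5.
E[X] = 0.25·9.2 + 0.625·9.75 + 0.125·3.5 = 8.83125.
E[X²] = 0.25·99.85 + 0.625·105.33 + 0.125·24.5 = 93.8562.
Var(X) = E[X²] − (E[X])² = 93.8562 − 77.991 = 15.8653.
SD(X) = √15.8653 = 3.98312.

3.9831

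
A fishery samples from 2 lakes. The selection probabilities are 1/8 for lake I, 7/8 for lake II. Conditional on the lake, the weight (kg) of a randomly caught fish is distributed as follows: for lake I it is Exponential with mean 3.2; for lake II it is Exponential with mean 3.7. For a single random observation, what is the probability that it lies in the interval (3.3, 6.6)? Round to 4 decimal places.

0.2403

Conditional on each lake, P(3.3 < X < 6.6): I: 0.229425; II: 0.241878.
By total probability, P(3.3 < X < 6.6) = 0.125·0.229425 + 0.875·0.241878 = 0.240322.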